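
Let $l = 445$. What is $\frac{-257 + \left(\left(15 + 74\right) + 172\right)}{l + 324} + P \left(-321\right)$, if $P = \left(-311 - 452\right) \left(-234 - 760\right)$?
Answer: $- \frac{187215712274}{769} \approx -2.4345 \cdot 10^{8}$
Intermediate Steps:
$P = 758422$ ($P = \left(-763\right) \left(-994\right) = 758422$)
$\frac{-257 + \left(\left(15 + 74\right) + 172\right)}{l + 324} + P \left(-321\right) = \frac{-257 + \left(\left(15 + 74\right) + 172\right)}{445 + 324} + 758422 \left(-321\right) = \frac{-257 + \left(89 + 172\right)}{769} - 243453462 = \left(-257 + 261\right) \frac{1}{769} - 243453462 = 4 \cdot \frac{1}{769} - 243453462 = \frac{4}{769} - 243453462 = - \frac{187215712274}{769}$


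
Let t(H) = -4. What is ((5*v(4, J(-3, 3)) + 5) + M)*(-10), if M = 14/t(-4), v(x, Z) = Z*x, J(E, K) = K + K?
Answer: -1215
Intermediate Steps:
J(E, K) = 2*K
M = -7/2 (M = 14/(-4) = 14*(-¼) = -7/2 ≈ -3.5000)
((5*v(4, J(-3, 3)) + 5) + M)*(-10) = ((5*((2*3)*4) + 5) - 7/2)*(-10) = ((5*(6*4) + 5) - 7/2)*(-10) = ((5*24 + 5) - 7/2)*(-10) = ((120 + 5) - 7/2)*(-10) = (125 - 7/2)*(-10) = (243/2)*(-10) = -1215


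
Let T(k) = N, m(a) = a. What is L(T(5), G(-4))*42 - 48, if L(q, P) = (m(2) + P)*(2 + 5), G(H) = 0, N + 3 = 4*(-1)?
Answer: 540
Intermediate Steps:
N = -7 (N = -3 + 4*(-1) = -3 - 4 = -7)
T(k) = -7
L(q, P) = 14 + 7*P (L(q, P) = (2 + P)*(2 + 5) = (2 + P)*7 = 14 + 7*P)
L(T(5), G(-4))*42 - 48 = (14 + 7*0)*42 - 48 = (14 + 0)*42 - 48 = 14*42 - 48 = 588 - 48 = 540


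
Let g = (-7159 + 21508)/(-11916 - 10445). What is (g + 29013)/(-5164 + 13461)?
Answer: 648745344/185529217 ≈ 3.4967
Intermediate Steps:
g = -14349/22361 (g = 14349/(-22361) = 14349*(-1/22361) = -14349/22361 ≈ -0.64170)
(g + 29013)/(-5164 + 13461) = (-14349/22361 + 29013)/(-5164 + 13461) = (648745344/22361)/8297 = (648745344/22361)*(1/8297) = 648745344/185529217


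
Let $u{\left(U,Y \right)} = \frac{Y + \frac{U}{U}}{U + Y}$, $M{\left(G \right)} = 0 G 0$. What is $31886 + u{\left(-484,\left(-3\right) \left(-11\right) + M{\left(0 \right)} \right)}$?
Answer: $\frac{14380552}{451} \approx 31886.0$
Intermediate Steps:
$M{\left(G \right)} = 0$ ($M{\left(G \right)} = 0 \cdot 0 = 0$)
$u{\left(U,Y \right)} = \frac{1 + Y}{U + Y}$ ($u{\left(U,Y \right)} = \frac{Y + 1}{U + Y} = \frac{1 + Y}{U + Y}$)
$31886 + u{\left(-484,\left(-3\right) \left(-11\right) + M{\left(0 \right)} \right)} = 31886 + \frac{1 + \left(\left(-3\right) \left(-11\right) + 0\right)}{-484 + \left(\left(-3\right) \left(-11\right) + 0\right)} = 31886 + \frac{1 + \left(33 + 0\right)}{-484 + \left(33 + 0\right)} = 31886 + \frac{1 + 33}{-484 + 33} = 31886 + \frac{1}{-451} \cdot 34 = 31886 - \frac{34}{451} = \frac{14380552}{451}$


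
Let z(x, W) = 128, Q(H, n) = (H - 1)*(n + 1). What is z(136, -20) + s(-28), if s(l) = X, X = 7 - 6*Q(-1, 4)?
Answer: 195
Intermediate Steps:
Q(H, n) = (1 + n)*(-1 + H) (Q(H, n) = (-1 + H)*(1 + n) = (1 + n)*(-1 + H))
X = 67 (X = 7 - 6*(-1 - 1 - 1*4 - 1*4) = 7 - 6*(-1 - 1 - 4 - 4) = 7 - 6*(-10) = 7 + 60 = 67)
s(l) = 67
z(136, -20) + s(-28) = 128 + 67 = 195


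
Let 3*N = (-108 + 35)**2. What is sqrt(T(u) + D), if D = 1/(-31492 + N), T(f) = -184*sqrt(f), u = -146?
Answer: sqrt(-267441 - 1462282520056*I*sqrt(146))/89147 ≈ 33.341 - 33.341*I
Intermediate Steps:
N = 5329/3 (N = (-108 + 35)**2/3 = (1/3)*(-73)**2 = (1/3)*5329 = 5329/3 ≈ 1776.3)
D = -3/89147 (D = 1/(-31492 + 5329/3) = 1/(-89147/3) = -3/89147 ≈ -3.3652e-5)
sqrt(T(u) + D) = sqrt(-184*I*sqrt(146) - 3/89147) = sqrt(-3/89147 - 184*I*sqrt(146))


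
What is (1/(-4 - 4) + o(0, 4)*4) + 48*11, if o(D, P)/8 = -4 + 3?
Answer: 3967/8 ≈ 495.88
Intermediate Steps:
o(D, P) = -8 (o(D, P) = 8*(-4 + 3) = 8*(-1) = -8)
(1/(-4 - 4) + o(0, 4)*4) + 48*11 = (1/(-4 - 4) - 8*4) + 48*11 = (1/(-8) - 32) + 528 = (-⅛ - 32) + 528 = -257/8 + 528 = 3967/8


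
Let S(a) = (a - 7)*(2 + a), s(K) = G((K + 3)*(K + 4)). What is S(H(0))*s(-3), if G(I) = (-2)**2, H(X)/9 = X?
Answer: -56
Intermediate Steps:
H(X) = 9*X
G(I) = 4
s(K) = 4
S(a) = (-7 + a)*(2 + a)
S(H(0))*s(-3) = (-14 + (9*0)**2 - 45*0)*4 = (-14 + 0**2 - 5*0)*4 = (-14 + 0 + 0)*4 = -14*4 = -56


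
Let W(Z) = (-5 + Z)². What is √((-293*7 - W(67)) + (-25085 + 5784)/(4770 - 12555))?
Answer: I*√39680382010/2595 ≈ 76.763*I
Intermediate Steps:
√((-293*7 - W(67)) + (-25085 + 5784)/(4770 - 12555)) = √((-293*7 - (-5 + 67)²) + (-25085 + 5784)/(4770 - 12555)) = √((-2051 - 1*62²) - 19301/(-7785)) = √((-2051 - 1*3844) - 19301*(-1/7785)) = √((-2051 - 3844) + 19301/7785) = √(-5895 + 19301/7785) = √(-45873274/7785) = I*√39680382010/2595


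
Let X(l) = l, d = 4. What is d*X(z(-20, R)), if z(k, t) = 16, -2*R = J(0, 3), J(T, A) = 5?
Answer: 64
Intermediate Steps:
R = -5/2 (R = -½*5 = -5/2 ≈ -2.5000)
d*X(z(-20, R)) = 4*16 = 64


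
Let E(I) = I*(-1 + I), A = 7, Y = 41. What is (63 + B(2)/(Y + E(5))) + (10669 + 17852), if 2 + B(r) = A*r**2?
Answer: 1743650/61 ≈ 28584.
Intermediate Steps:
B(r) = -2 + 7*r**2
(63 + B(2)/(Y + E(5))) + (10669 + 17852) = (63 + (-2 + 7*2**2)/(41 + 5*(-1 + 5))) + (10669 + 17852) = (63 + (-2 + 7*4)/(41 + 5*4)) + 28521 = (63 + (-2 + 28)/(41 + 20)) + 28521 = (63 + 26/61) + 28521 = 3869/61 + 28521 = 1743650/61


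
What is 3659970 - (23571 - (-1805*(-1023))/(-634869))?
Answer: 769545050072/211623 ≈ 3.6364e+6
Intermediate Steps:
3659970 - (23571 - (-1805*(-1023))/(-634869)) = 3659970 - (23571 - 1846515*(-1)/634869) = 3659970 - (23571 - 1*(-615505/211623)) = 3659970 - (23571 + 615505/211623) = 3659970 - 1*4988781238/211623 = 3659970 - 4988781238/211623 = 769545050072/211623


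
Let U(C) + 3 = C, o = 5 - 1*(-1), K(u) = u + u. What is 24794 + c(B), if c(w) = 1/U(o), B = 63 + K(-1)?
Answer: 74383/3 ≈ 24794.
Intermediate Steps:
K(u) = 2*u
o = 6 (o = 5 + 1 = 6)
U(C) = -3 + C
B = 61 (B = 63 + 2*(-1) = 63 - 2 = 61)
c(w) = 1/3 (c(w) = 1/(-3 + 6) = 1/3)
24794 + c(B) = 24794 + 1/3 = 74383/3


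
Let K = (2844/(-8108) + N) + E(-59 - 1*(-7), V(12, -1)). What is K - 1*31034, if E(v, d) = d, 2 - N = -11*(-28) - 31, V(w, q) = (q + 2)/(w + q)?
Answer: -698102567/22297 ≈ -31309.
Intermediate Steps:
V(w, q) = (2 + q)/(q + w)
N = -275 (N = 2 - (-11*(-28) - 31) = 2 - (308 - 31) = 2 - 1*277 = 2 - 277 = -275)
K = -6137469/22297 (K = (2844/(-8108) - 275) + (2 - 1)/(-1 + 12) = (2844*(-1/8108) - 275) + 1/11 = (-711/2027 - 275) + (1/11)*1 = -558136/2027 + 1/11 = -6137469/22297 ≈ -275.26)
K - 1*31034 = -6137469/22297 - 1*31034 = -6137469/22297 - 31034 = -698102567/22297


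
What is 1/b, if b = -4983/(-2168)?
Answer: 2168/4983 ≈ 0.43508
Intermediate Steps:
b = 4983/2168 (b = -4983*(-1/2168) = 4983/2168 ≈ 2.2984)
1/b = 1/(4983/2168) = 2168/4983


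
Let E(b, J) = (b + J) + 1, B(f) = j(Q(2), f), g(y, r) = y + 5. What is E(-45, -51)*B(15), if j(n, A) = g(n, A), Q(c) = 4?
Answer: -855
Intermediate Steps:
g(y, r) = 5 + y
j(n, A) = 5 + n
B(f) = 9 (B(f) = 5 + 4 = 9)
E(b, J) = 1 + J + b (E(b, J) = (J + b) + 1 = 1 + J + b)
E(-45, -51)*B(15) = (1 - 51 - 45)*9 = -95*9 = -855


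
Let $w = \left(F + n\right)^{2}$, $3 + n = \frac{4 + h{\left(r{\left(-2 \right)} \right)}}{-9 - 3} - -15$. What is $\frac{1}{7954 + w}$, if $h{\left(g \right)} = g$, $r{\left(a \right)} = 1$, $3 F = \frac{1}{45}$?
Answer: $\frac{291600}{2358561481} \approx 0.00012363$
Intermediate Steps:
$F = \frac{1}{135}$ ($F = \frac{1}{3 \cdot 45} = \frac{1}{3} \cdot \frac{1}{45} = \frac{1}{135} \approx 0.0074074$)
$n = \frac{139}{12}$ ($n = -3 + \left(\frac{4 + 1}{-9 - 3} - -15\right) = -3 + \left(\frac{5}{-12} + 15\right) = -3 + \left(5 \left(- \frac{1}{12}\right) + 15\right) = -3 + \left(- \frac{5}{12} + 15\right) = -3 + \frac{175}{12} = \frac{139}{12} \approx 11.583$)
$w = \frac{39175081}{291600}$ ($w = \left(\frac{1}{135} + \frac{139}{12}\right)^{2} = \left(\frac{6259}{540}\right)^{2} = \frac{39175081}{291600} \approx 134.35$)
$\frac{1}{7954 + w} = \frac{1}{7954 + \frac{39175081}{291600}} = \frac{1}{\frac{2358561481}{291600}} = \frac{291600}{2358561481}$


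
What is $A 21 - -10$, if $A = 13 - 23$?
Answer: $-200$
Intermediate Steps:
$A = -10$
$A 21 - -10 = \left(-10\right) 21 - -10 = -210 + 10 = -200$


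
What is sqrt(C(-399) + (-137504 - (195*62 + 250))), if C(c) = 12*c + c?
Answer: I*sqrt(155031) ≈ 393.74*I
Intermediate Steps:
C(c) = 13*c
sqrt(C(-399) + (-137504 - (195*62 + 250))) = sqrt(13*(-399) + (-137504 - (195*62 + 250))) = sqrt(-5187 + (-137504 - (12090 + 250))) = sqrt(-5187 + (-137504 - 1*12340)) = sqrt(-5187 + (-137504 - 12340)) = sqrt(-5187 - 149844) = sqrt(-155031) = I*sqrt(155031)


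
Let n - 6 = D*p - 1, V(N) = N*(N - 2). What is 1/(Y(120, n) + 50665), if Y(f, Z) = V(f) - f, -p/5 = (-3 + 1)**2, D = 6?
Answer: 1/64705 ≈ 1.5455e-5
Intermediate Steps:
p = -20 (p = -5*(-3 + 1)**2 = -5*(-2)**2 = -5*4 = -20)
V(N) = N*(-2 + N)
n = -115 (n = 6 + (6*(-20) - 1) = 6 + (-120 - 1) = 6 - 121 = -115)
Y(f, Z) = -f + f*(-2 + f) (Y(f, Z) = f*(-2 + f) - f = -f + f*(-2 + f))
1/(Y(120, n) + 50665) = 1/(120*(-3 + 120) + 50665) = 1/(120*117 + 50665) = 1/(14040 + 50665) = 1/64705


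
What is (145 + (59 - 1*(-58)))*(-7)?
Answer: -1834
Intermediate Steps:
(145 + (59 - 1*(-58)))*(-7) = (145 + (59 + 58))*(-7) = (145 + 117)*(-7) = 262*(-7) = -1834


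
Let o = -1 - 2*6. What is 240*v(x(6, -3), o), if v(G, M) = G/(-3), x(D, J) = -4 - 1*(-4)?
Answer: 0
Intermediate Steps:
x(D, J) = 0 (x(D, J) = -4 + 4 = 0)
o = -13 (o = -1 - 12 = -13)
v(G, M) = -G/3 (v(G, M) = G*(-1/3) = -G/3)
240*v(x(6, -3), o) = 240*(-1/3*0) = 240*0 = 0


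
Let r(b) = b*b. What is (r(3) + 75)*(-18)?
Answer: -1512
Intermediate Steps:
r(b) = b²
(r(3) + 75)*(-18) = (3² + 75)*(-18) = (9 + 75)*(-18) = 84*(-18) = -1512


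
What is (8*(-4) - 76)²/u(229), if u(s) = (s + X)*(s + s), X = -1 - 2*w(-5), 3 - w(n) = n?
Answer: 1458/12137 ≈ 0.12013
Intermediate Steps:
w(n) = 3 - n
X = -17 (X = -1 - 2*(3 - 1*(-5)) = -1 - 2*(3 + 5) = -1 - 2*8 = -1 - 16 = -17)
u(s) = 2*s*(-17 + s) (u(s) = (s - 17)*(s + s) = (-17 + s)*(2*s) = 2*s*(-17 + s))
(8*(-4) - 76)²/u(229) = (8*(-4) - 76)²/((2*229*(-17 + 229))) = (-32 - 76)²/((2*229*212)) = (-108)²/97096 = 11664*(1/97096) = 1458/12137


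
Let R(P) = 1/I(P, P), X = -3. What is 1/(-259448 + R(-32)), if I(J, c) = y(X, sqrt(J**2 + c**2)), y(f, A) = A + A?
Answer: -2125398016/551430264455167 - 64*sqrt(2)/551430264455167 ≈ -3.8543e-6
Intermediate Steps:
y(f, A) = 2*A
I(J, c) = 2*sqrt(J**2 + c**2)
R(P) = sqrt(2)/(4*sqrt(P**2)) (R(P) = 1/(2*sqrt(P**2 + P**2)) = 1/(2*sqrt(2*P**2)) = 1/(2*(sqrt(2)*sqrt(P**2))) = 1/(2*sqrt(2)*sqrt(P**2)) = sqrt(2)/(4*sqrt(P**2)))
1/(-259448 + R(-32)) = 1/(-259448 + sqrt(2)/(4*sqrt((-32)**2))) = 1/(-259448 + sqrt(2)/(4*sqrt(1024))) = 1/(-259448 + (1/4)*sqrt(2)*(1/32)) = 1/(-259448 + sqrt(2)/128)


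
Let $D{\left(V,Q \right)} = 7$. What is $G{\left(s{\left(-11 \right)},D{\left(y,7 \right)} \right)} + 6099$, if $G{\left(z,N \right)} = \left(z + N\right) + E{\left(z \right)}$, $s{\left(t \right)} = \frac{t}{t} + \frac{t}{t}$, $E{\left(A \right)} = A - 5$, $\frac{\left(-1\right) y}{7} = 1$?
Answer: $6105$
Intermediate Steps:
$y = -7$ ($y = \left(-7\right) 1 = -7$)
$E{\left(A \right)} = -5 + A$
$s{\left(t \right)} = 2$ ($s{\left(t \right)} = 1 + 1 = 2$)
$G{\left(z,N \right)} = -5 + N + 2 z$ ($G{\left(z,N \right)} = \left(z + N\right) + \left(-5 + z\right) = \left(N + z\right) + \left(-5 + z\right) = -5 + N + 2 z$)
$G{\left(s{\left(-11 \right)},D{\left(y,7 \right)} \right)} + 6099 = \left(-5 + 7 + 2 \cdot 2\right) + 6099 = \left(-5 + 7 + 4\right) + 6099 = 6 + 6099 = 6105$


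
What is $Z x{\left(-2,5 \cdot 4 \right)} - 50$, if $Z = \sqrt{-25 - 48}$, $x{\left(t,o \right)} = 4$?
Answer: $-50 + 4 i \sqrt{73} \approx -50.0 + 34.176 i$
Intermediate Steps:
$Z = i \sqrt{73}$ ($Z = \sqrt{-73} = i \sqrt{73} \approx 8.544 i$)
$Z x{\left(-2,5 \cdot 4 \right)} - 50 = i \sqrt{73} \cdot 4 - 50 = 4 i \sqrt{73} - 50 = -50 + 4 i \sqrt{73}$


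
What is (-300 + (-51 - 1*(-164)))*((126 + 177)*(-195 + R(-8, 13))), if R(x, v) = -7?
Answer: 11445522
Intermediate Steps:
(-300 + (-51 - 1*(-164)))*((126 + 177)*(-195 + R(-8, 13))) = (-300 + (-51 - 1*(-164)))*((126 + 177)*(-195 - 7)) = (-300 + (-51 + 164))*(303*(-202)) = (-300 + 113)*(-61206) = -187*(-61206) = 11445522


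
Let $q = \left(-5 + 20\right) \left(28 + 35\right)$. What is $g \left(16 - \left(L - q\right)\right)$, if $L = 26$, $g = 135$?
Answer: $126225$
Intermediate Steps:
$q = 945$ ($q = 15 \cdot 63 = 945$)
$g \left(16 - \left(L - q\right)\right) = 135 \left(16 + \left(945 - 26\right)\right) = 135 \left(16 + 919\right) = 135 \cdot 935 = 126225$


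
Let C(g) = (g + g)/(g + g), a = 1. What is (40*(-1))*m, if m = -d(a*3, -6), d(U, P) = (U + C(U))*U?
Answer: 480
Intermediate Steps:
C(g) = 1 (C(g) = (2*g)/((2*g)) = (2*g)*(1/(2*g)) = 1)
d(U, P) = U*(1 + U) (d(U, P) = (U + 1)*U = (1 + U)*U = U*(1 + U))
m = -12 (m = -1*3*(1 + 1*3) = -3*(1 + 3) = -3*4 = -1*12 = -12)
(40*(-1))*m = (40*(-1))*(-12) = -40*(-12) = 480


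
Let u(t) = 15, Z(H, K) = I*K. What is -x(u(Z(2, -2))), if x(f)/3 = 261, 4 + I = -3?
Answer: -783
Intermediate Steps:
I = -7 (I = -4 - 3 = -7)
Z(H, K) = -7*K
x(f) = 783 (x(f) = 3*261 = 783)
-x(u(Z(2, -2))) = -1*783 = -783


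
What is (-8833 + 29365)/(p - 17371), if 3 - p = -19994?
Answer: 10266/1313 ≈ 7.8187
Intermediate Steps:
p = 19997 (p = 3 - 1*(-19994) = 3 + 19994 = 19997)
(-8833 + 29365)/(p - 17371) = (-8833 + 29365)/(19997 - 17371) = 20532/2626 = 20532*(1/2626) = 10266/1313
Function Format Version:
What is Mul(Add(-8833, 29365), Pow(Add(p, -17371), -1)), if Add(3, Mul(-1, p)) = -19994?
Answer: Rational(10266, 1313) ≈ 7.8187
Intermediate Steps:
p = 19997 (p = Add(3, Mul(-1, -19994)) = Add(3, 19994) = 19997)
Mul(Add(-8833, 29365), Pow(Add(p, -17371), -1)) = Mul(Add(-8833, 29365), Pow(Add(19997, -17371), -1)) = Mul(20532, Pow(2626, -1)) = Mul(20532, Rational(1, 2626)) = Rational(10266, 1313)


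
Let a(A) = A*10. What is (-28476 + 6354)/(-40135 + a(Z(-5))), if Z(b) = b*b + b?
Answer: 22122/39935 ≈ 0.55395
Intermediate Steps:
Z(b) = b + b**2 (Z(b) = b**2 + b = b + b**2)
a(A) = 10*A
(-28476 + 6354)/(-40135 + a(Z(-5))) = (-28476 + 6354)/(-40135 + 10*(-5*(1 - 5))) = -22122/(-40135 + 10*(-5*(-4))) = -22122/(-40135 + 10*20) = -22122/(-40135 + 200) = -22122/(-39935) = -22122*(-1/39935) = 22122/39935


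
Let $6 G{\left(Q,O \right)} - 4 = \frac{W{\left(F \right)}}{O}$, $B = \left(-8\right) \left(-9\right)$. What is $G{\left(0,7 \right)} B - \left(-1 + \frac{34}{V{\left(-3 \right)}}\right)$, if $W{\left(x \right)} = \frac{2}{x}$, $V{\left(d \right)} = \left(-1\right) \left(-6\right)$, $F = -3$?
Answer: $\frac{886}{21} \approx 42.19$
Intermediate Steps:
$V{\left(d \right)} = 6$
$B = 72$
$G{\left(Q,O \right)} = \frac{2}{3} - \frac{1}{9 O}$ ($G{\left(Q,O \right)} = \frac{2}{3} + \frac{\frac{2}{-3} \frac{1}{O}}{6} = \frac{2}{3} + \frac{2 \left(- \frac{1}{3}\right) \frac{1}{O}}{6} = \frac{2}{3} + \frac{\left(- \frac{2}{3}\right) \frac{1}{O}}{6} = \frac{2}{3} - \frac{1}{9 O}$)
$G{\left(0,7 \right)} B - \left(-1 + \frac{34}{V{\left(-3 \right)}}\right) = \frac{-1 + 6 \cdot 7}{9 \cdot 7} \cdot 72 - \left(-1 + \frac{17}{3}\right) = \frac{1}{9} \cdot \frac{1}{7} \left(-1 + 42\right) 72 - \frac{14}{3} = \frac{1}{9} \cdot \frac{1}{7} \cdot 41 \cdot 72 + \left(1 - \frac{17}{3}\right) = \frac{41}{63} \cdot 72 - \frac{14}{3} = \frac{328}{7} - \frac{14}{3} = \frac{886}{21}$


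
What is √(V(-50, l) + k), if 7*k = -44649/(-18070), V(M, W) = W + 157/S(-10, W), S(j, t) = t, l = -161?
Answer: I*√1367946123180910/2909270 ≈ 12.713*I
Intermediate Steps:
V(M, W) = W + 157/W
k = 44649/126490 (k = (-44649/(-18070))/7 = (-44649*(-1/18070))/7 = (⅐)*(44649/18070) = 44649/126490 ≈ 0.35298)
√(V(-50, l) + k) = √((-161 + 157/(-161)) + 44649/126490) = √((-161 + 157*(-1/161)) + 44649/126490) = √((-161 - 157/161) + 44649/126490) = √(-26078/161 + 44649/126490) = √(-470202533/2909270) = I*√1367946123180910/2909270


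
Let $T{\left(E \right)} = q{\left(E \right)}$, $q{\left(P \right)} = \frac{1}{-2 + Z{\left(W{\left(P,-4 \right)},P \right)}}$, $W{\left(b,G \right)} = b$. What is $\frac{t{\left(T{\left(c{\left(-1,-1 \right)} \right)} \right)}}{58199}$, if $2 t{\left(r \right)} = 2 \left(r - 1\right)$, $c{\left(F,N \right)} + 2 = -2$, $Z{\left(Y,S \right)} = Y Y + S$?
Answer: $- \frac{9}{581990} \approx -1.5464 \cdot 10^{-5}$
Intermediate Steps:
$Z{\left(Y,S \right)} = S + Y^{2}$ ($Z{\left(Y,S \right)} = Y^{2} + S = S + Y^{2}$)
$c{\left(F,N \right)} = -4$ ($c{\left(F,N \right)} = -2 - 2 = -4$)
$q{\left(P \right)} = \frac{1}{-2 + P + P^{2}}$ ($q{\left(P \right)} = \frac{1}{-2 + \left(P + P^{2}\right)} = \frac{1}{-2 + P + P^{2}}$)
$T{\left(E \right)} = \frac{1}{-2 + E + E^{2}}$
$t{\left(r \right)} = -1 + r$ ($t{\left(r \right)} = \frac{2 \left(r - 1\right)}{2} = \frac{2 \left(-1 + r\right)}{2} = \frac{-2 + 2 r}{2} = -1 + r$)
$\frac{t{\left(T{\left(c{\left(-1,-1 \right)} \right)} \right)}}{58199} = \frac{-1 + \frac{1}{-2 - 4 + \left(-4\right)^{2}}}{58199} = \left(-1 + \frac{1}{-2 - 4 + 16}\right) \frac{1}{58199} = \left(-1 + \frac{1}{10}\right) \frac{1}{58199} = \left(- \frac{9}{10}\right) \frac{1}{58199} = - \frac{9}{581990}$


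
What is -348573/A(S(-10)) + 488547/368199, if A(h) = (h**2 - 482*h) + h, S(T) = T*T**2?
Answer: 66132652997/60589191000 ≈ 1.0915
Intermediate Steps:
S(T) = T**3
A(h) = h**2 - 481*h
-348573/A(S(-10)) + 488547/368199 = -348573*(-1/(1000*(-481 + (-10)**3))) + 488547/368199 = -348573*(-1/(1000*(-481 - 1000))) + 488547*(1/368199) = -348573/((-1000*(-1481))) + 54283/40911 = -348573/1481000 + 54283/40911 = 66132652997/60589191000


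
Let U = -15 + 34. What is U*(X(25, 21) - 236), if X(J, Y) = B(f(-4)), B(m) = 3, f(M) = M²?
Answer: -4427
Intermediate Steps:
U = 19
X(J, Y) = 3
U*(X(25, 21) - 236) = 19*(3 - 236) = 19*(-233) = -4427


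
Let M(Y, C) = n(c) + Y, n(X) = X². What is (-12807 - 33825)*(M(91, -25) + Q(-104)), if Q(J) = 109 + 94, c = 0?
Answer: -13709808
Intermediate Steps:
M(Y, C) = Y (M(Y, C) = 0² + Y = 0 + Y = Y)
Q(J) = 203
(-12807 - 33825)*(M(91, -25) + Q(-104)) = (-12807 - 33825)*(91 + 203) = -46632*294 = -13709808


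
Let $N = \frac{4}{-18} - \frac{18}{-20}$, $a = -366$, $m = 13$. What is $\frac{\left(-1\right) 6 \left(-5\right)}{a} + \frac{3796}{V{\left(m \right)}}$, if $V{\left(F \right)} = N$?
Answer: $\frac{341635}{61} \approx 5600.6$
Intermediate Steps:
$N = \frac{61}{90}$ ($N = 4 \left(- \frac{1}{18}\right) - - \frac{9}{10} = - \frac{2}{9} + \frac{9}{10} = \frac{61}{90} \approx 0.67778$)
$V{\left(F \right)} = \frac{61}{90}$
$\frac{\left(-1\right) 6 \left(-5\right)}{a} + \frac{3796}{V{\left(m \right)}} = \frac{\left(-1\right) 6 \left(-5\right)}{-366} + \frac{3796}{\frac{61}{90}} = \left(-6\right) \left(-5\right) \left(- \frac{1}{366}\right) + 3796 \cdot \frac{90}{61} = 30 \left(- \frac{1}{366}\right) + \frac{341640}{61} = - \frac{5}{61} + \frac{341640}{61} = \frac{341635}{61}$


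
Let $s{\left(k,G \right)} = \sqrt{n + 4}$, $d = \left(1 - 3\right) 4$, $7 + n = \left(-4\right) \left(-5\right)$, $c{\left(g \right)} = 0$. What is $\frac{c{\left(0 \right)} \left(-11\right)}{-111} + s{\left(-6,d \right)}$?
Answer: $\sqrt{17} \approx 4.1231$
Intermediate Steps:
$n = 13$ ($n = -7 - -20 = -7 + 20 = 13$)
$d = -8$ ($d = \left(-2\right) 4 = -8$)
$s{\left(k,G \right)} = \sqrt{17}$ ($s{\left(k,G \right)} = \sqrt{13 + 4} = \sqrt{17}$)
$\frac{c{\left(0 \right)} \left(-11\right)}{-111} + s{\left(-6,d \right)} = \frac{0 \left(-11\right)}{-111} + \sqrt{17} = 0 \left(- \frac{1}{111}\right) + \sqrt{17} = 0 + \sqrt{17} = \sqrt{17}$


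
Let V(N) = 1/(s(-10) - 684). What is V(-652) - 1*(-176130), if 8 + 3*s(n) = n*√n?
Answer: 37380069591/212230 + 3*I*√10/424460 ≈ 1.7613e+5 + 2.235e-5*I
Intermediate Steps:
s(n) = -8/3 + n^(3/2)/3 (s(n) = -8/3 + (n*√n)/3 = -8/3 + n^(3/2)/3)
V(N) = 1/(-2060/3 - 10*I*√10/3) (V(N) = 1/((-8/3 + (-10)^(3/2)/3) - 684) = 1/((-8/3 + (-10*I*√10)/3) - 684) = 1/((-8/3 - 10*I*√10/3) - 684) = 1/(-2060/3 - 10*I*√10/3))
V(-652) - 1*(-176130) = (-309/212230 + 3*I*√10/424460) - 1*(-176130) = (-309/212230 + 3*I*√10/424460) + 176130 = 37380069591/212230 + 3*I*√10/424460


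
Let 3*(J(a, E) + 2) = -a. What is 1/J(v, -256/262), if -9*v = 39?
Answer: -9/5 ≈ -1.8000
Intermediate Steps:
v = -13/3 (v = -⅑*39 = -13/3 ≈ -4.3333)
J(a, E) = -2 - a/3 (J(a, E) = -2 + (-a)/3 = -2 - a/3)
1/J(v, -256/262) = 1/(-2 - ⅓*(-13/3)) = 1/(-2 + 13/9) = 1/(-5/9) = -9/5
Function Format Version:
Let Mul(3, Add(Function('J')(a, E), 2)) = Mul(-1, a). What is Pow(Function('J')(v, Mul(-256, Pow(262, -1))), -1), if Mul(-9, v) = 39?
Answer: Rational(-9, 5) ≈ -1.8000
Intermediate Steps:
v = Rational(-13, 3) (v = Mul(Rational(-1, 9), 39) = Rational(-13, 3) ≈ -4.3333)
Function('J')(a, E) = Add(-2, Mul(Rational(-1, 3), a)) (Function('J')(a, E) = Add(-2, Mul(Rational(1, 3), Mul(-1, a))) = Add(-2, Mul(Rational(-1, 3), a)))
Pow(Function('J')(v, Mul(-256, Pow(262, -1))), -1) = Pow(Add(-2, Mul(Rational(-1, 3), Rational(-13, 3))), -1) = Pow(Add(-2, Rational(13, 9)), -1) = Pow(Rational(-5, 9), -1) = Rational(-9, 5)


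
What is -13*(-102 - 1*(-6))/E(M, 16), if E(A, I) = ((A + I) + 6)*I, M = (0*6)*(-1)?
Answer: 39/11 ≈ 3.5455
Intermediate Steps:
M = 0 (M = 0*(-1) = 0)
E(A, I) = I*(6 + A + I) (E(A, I) = (6 + A + I)*I = I*(6 + A + I))
-13*(-102 - 1*(-6))/E(M, 16) = -13*(-102 - 1*(-6))/(16*(6 + 0 + 16)) = -13*(-102 + 6)/(16*22) = -(-1248)/352 = -13*(-3/11) = 39/11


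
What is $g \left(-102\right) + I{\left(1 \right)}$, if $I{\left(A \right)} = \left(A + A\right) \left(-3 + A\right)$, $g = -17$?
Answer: $1730$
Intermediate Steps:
$I{\left(A \right)} = 2 A \left(-3 + A\right)$
$g \left(-102\right) + I{\left(1 \right)} = \left(-17\right) \left(-102\right) + 2 \cdot 1 \left(-3 + 1\right) = 1734 + 2 \cdot 1 \left(-2\right) = 1734 - 4 = 1730$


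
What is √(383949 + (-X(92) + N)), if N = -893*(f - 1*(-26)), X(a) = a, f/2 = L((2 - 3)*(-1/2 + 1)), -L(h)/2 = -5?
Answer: √342779 ≈ 585.47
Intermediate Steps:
L(h) = 10 (L(h) = -2*(-5) = 10)
f = 20 (f = 2*10 = 20)
N = -41078 (N = -893*(20 - 1*(-26)) = -893*(20 + 26) = -893*46 = -41078)
√(383949 + (-X(92) + N)) = √(383949 + (-1*92 - 41078)) = √(383949 + (-92 - 41078)) = √(383949 - 41170) = √342779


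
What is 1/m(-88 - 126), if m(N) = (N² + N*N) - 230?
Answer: 1/91362 ≈ 1.0945e-5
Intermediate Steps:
m(N) = -230 + 2*N² (m(N) = (N² + N²) - 230 = 2*N² - 230 = -230 + 2*N²)
1/m(-88 - 126) = 1/(-230 + 2*(-88 - 126)²) = 1/(-230 + 2*(-214)²) = 1/(-230 + 2*45796) = 1/(-230 + 91592) = 1/91362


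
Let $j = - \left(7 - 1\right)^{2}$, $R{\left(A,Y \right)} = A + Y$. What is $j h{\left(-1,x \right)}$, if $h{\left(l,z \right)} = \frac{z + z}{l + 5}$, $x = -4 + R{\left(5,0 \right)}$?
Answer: $-18$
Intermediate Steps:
$x = 1$ ($x = -4 + \left(5 + 0\right) = -4 + 5 = 1$)
$h{\left(l,z \right)} = \frac{2 z}{5 + l}$
$j = -36$ ($j = - 6^{2} = \left(-1\right) 36 = -36$)
$j h{\left(-1,x \right)} = - 36 \cdot 2 \cdot 1 \frac{1}{5 - 1} = - 36 \cdot 2 \cdot 1 \cdot \frac{1}{4} = \left(-36\right) \frac{1}{2} = -18$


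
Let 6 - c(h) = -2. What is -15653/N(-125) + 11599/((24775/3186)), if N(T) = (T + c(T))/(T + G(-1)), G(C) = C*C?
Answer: -43763914862/2898675 ≈ -15098.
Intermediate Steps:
c(h) = 8 (c(h) = 6 - 1*(-2) = 6 + 2 = 8)
G(C) = C**2
N(T) = (8 + T)/(1 + T) (N(T) = (T + 8)/(T + (-1)**2) = (8 + T)/(T + 1) = (8 + T)/(1 + T))
-15653/N(-125) + 11599/((24775/3186)) = -15653*(1 - 125)/(8 - 125) + 11599/((24775/3186)) = -15653/(-117/(-124)) + 11599/((24775*(1/3186))) = -15653/((-1/124*(-117))) + 11599/(24775/3186) = -15653/117/124 + 11599*(3186/24775) = -15653*124/117 + 36954414/24775 = -1940972/117 + 36954414/24775 = -43763914862/2898675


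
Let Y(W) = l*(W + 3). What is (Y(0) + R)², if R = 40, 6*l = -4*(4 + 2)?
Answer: 784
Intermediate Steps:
l = -4 (l = (-4*(4 + 2))/6 = (-4*6)/6 = (⅙)*(-24) = -4)
Y(W) = -12 - 4*W (Y(W) = -4*(W + 3) = -4*(3 + W) = -12 - 4*W)
(Y(0) + R)² = ((-12 - 4*0) + 40)² = ((-12 + 0) + 40)² = (-12 + 40)² = 28² = 784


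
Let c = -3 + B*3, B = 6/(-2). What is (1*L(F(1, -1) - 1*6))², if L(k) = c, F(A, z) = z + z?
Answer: 144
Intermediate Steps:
F(A, z) = 2*z
B = -3 (B = 6*(-½) = -3)
c = -12 (c = -3 - 3*3 = -3 - 9 = -12)
L(k) = -12
(1*L(F(1, -1) - 1*6))² = (1*(-12))² = (-12)² = 144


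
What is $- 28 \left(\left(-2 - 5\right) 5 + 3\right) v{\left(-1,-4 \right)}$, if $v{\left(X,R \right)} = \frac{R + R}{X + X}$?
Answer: $3584$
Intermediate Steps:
$v{\left(X,R \right)} = \frac{R}{X}$ ($v{\left(X,R \right)} = \frac{2 R}{2 X} = 2 R \frac{1}{2 X} = \frac{R}{X}$)
$- 28 \left(\left(-2 - 5\right) 5 + 3\right) v{\left(-1,-4 \right)} = - 28 \left(\left(-2 - 5\right) 5 + 3\right) \left(- \frac{4}{-1}\right) = - 28 \left(\left(-7\right) 5 + 3\right) \left(\left(-4\right) \left(-1\right)\right) = - 28 \left(-35 + 3\right) 4 = \left(-28\right) \left(-32\right) 4 = 896 \cdot 4 = 3584$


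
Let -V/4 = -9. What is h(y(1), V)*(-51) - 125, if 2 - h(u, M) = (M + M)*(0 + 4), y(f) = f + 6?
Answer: 14461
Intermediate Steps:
y(f) = 6 + f
V = 36 (V = -4*(-9) = 36)
h(u, M) = 2 - 8*M (h(u, M) = 2 - (M + M)*(0 + 4) = 2 - 2*M*4 = 2 - 8*M)
h(y(1), V)*(-51) - 125 = (2 - 8*36)*(-51) - 125 = (2 - 288)*(-51) - 125 = -286*(-51) - 125 = 14586 - 125 = 14461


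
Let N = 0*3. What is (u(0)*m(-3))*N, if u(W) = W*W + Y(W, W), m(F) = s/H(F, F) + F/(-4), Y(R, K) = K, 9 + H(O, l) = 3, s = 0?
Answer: 0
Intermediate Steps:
H(O, l) = -6 (H(O, l) = -9 + 3 = -6)
N = 0
m(F) = -F/4 (m(F) = 0/(-6) + F/(-4) = 0*(-⅙) + F*(-¼) = 0 - F/4 = -F/4)
u(W) = W + W² (u(W) = W*W + W = W² + W = W + W²)
(u(0)*m(-3))*N = ((0*(1 + 0))*(-¼*(-3)))*0 = ((0*1)*(¾))*0 = (0*(¾))*0 = 0*0 = 0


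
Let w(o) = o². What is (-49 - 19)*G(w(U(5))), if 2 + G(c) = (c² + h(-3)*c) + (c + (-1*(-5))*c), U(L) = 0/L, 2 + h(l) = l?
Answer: 136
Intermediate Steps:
h(l) = -2 + l
U(L) = 0
G(c) = -2 + c + c² (G(c) = -2 + ((c² + (-2 - 3)*c) + (c + (-1*(-5))*c)) = -2 + ((c² - 5*c) + (c + 5*c)) = -2 + ((c² - 5*c) + 6*c) = -2 + (c + c²) = -2 + c + c²)
(-49 - 19)*G(w(U(5))) = (-49 - 19)*(-2 + 0² + (0²)²) = -68*(-2 + 0 + 0²) = -68*(-2 + 0 + 0) = -68*(-2) = 136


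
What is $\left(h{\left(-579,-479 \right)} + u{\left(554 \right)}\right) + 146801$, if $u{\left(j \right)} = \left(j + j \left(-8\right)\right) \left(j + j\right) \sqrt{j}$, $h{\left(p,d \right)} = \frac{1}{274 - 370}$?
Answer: $\frac{14092895}{96} - 4296824 \sqrt{554} \approx -1.0099 \cdot 10^{8}$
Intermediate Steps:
$h{\left(p,d \right)} = - \frac{1}{96}$ ($h{\left(p,d \right)} = \frac{1}{-96} = - \frac{1}{96}$)
$u{\left(j \right)} = - 14 j^{\frac{5}{2}}$ ($u{\left(j \right)} = \left(j - 8 j\right) 2 j \sqrt{j} = - 7 j 2 j \sqrt{j} = - 14 j^{2} \sqrt{j} = - 14 j^{\frac{5}{2}}$)
$\left(h{\left(-579,-479 \right)} + u{\left(554 \right)}\right) + 146801 = \left(- \frac{1}{96} - 14 \cdot 554^{\frac{5}{2}}\right) + 146801 = \left(- \frac{1}{96} - 14 \cdot 306916 \sqrt{554}\right) + 146801 = \left(- \frac{1}{96} - 4296824 \sqrt{554}\right) + 146801 = \frac{14092895}{96} - 4296824 \sqrt{554}$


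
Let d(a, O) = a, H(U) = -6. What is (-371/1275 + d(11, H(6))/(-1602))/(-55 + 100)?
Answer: -202789/30638250 ≈ -0.0066188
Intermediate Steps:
(-371/1275 + d(11, H(6))/(-1602))/(-55 + 100) = (-371/1275 + 11/(-1602))/(-55 + 100) = (-371*1/1275 + 11*(-1/1602))/45 = (-371/1275 - 11/1602)*(1/45) = -202789/680850*1/45 = -202789/30638250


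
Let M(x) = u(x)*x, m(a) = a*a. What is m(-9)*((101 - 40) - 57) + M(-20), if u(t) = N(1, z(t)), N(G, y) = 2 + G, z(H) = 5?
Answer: 264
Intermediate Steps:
m(a) = a**2
u(t) = 3 (u(t) = 2 + 1 = 3)
M(x) = 3*x
m(-9)*((101 - 40) - 57) + M(-20) = (-9)**2*((101 - 40) - 57) + 3*(-20) = 81*(61 - 57) - 60 = 81*4 - 60 = 324 - 60 = 264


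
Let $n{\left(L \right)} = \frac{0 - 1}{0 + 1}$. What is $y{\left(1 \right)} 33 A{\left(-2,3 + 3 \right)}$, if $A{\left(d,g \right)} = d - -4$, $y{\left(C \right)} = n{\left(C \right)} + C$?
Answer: $0$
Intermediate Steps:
$n{\left(L \right)} = -1$ ($n{\left(L \right)} = - 1^{-1} = \left(-1\right) 1 = -1$)
$y{\left(C \right)} = -1 + C$
$A{\left(d,g \right)} = 4 + d$ ($A{\left(d,g \right)} = d + 4 = 4 + d$)
$y{\left(1 \right)} 33 A{\left(-2,3 + 3 \right)} = \left(-1 + 1\right) 33 \left(4 - 2\right) = 0 \cdot 33 \cdot 2 = 0 \cdot 2 = 0$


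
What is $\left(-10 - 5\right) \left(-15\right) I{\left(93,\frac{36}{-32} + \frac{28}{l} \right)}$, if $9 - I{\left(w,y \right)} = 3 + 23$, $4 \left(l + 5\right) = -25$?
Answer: $-3825$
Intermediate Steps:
$l = - \frac{45}{4}$ ($l = -5 + \frac{1}{4} \left(-25\right) = -5 - \frac{25}{4} = - \frac{45}{4} \approx -11.25$)
$I{\left(w,y \right)} = -17$ ($I{\left(w,y \right)} = 9 - \left(3 + 23\right) = 9 - 26 = -17$)
$\left(-10 - 5\right) \left(-15\right) I{\left(93,\frac{36}{-32} + \frac{28}{l} \right)} = \left(-10 - 5\right) \left(-15\right) \left(-17\right) = \left(-15\right) \left(-15\right) \left(-17\right) = 225 \left(-17\right) = -3825$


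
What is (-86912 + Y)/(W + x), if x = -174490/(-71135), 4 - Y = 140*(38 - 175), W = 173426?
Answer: -120445782/308420825 ≈ -0.39052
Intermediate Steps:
Y = 19184 (Y = 4 - 140*(38 - 175) = 4 - 140*(-137) = 4 - 1*(-19180) = 4 + 19180 = 19184)
x = 34898/14227 (x = -174490*(-1/71135) = 34898/14227 ≈ 2.4529)
(-86912 + Y)/(W + x) = (-86912 + 19184)/(173426 + 34898/14227) = -67728/2467366600/14227 = -67728*14227/2467366600 = -120445782/308420825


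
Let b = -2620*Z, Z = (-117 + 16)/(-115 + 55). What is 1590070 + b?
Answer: 4756979/3 ≈ 1.5857e+6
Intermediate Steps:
Z = 101/60 (Z = -101/(-60) = -101*(-1/60) = 101/60 ≈ 1.6833)
b = -13231/3 (b = -2620*101/60 = -13231/3 ≈ -4410.3)
1590070 + b = 1590070 - 13231/3 = 4756979/3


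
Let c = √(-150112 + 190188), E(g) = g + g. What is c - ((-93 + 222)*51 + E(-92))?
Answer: -6395 + 2*√10019 ≈ -6194.8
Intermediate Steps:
E(g) = 2*g
c = 2*√10019 (c = √40076 = 2*√10019 ≈ 200.19)
c - ((-93 + 222)*51 + E(-92)) = 2*√10019 - ((-93 + 222)*51 + 2*(-92)) = 2*√10019 - (129*51 - 184) = 2*√10019 - (6579 - 184) = 2*√10019 - 1*6395 = 2*√10019 - 6395 = -6395 + 2*√10019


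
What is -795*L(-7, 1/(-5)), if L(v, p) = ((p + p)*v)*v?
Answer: 15582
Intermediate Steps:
L(v, p) = 2*p*v**2 (L(v, p) = ((2*p)*v)*v = (2*p*v)*v = 2*p*v**2)
-795*L(-7, 1/(-5)) = -1590*(-7)**2/(-5) = -1590*(-1)*49/5 = -795*(-98/5) = 15582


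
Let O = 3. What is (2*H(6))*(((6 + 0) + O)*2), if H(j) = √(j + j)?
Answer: 72*√3 ≈ 124.71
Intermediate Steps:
H(j) = √2*√j (H(j) = √(2*j) = √2*√j)
(2*H(6))*(((6 + 0) + O)*2) = (2*(√2*√6))*(((6 + 0) + 3)*2) = (2*(2*√3))*((6 + 3)*2) = (4*√3)*(9*2) = (4*√3)*18 = 72*√3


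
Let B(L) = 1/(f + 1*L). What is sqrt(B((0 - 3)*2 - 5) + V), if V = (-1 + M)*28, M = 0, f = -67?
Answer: I*sqrt(170430)/78 ≈ 5.2927*I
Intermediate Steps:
V = -28 (V = (-1 + 0)*28 = -1*28 = -28)
B(L) = 1/(-67 + L) (B(L) = 1/(-67 + 1*L) = 1/(-67 + L))
sqrt(B((0 - 3)*2 - 5) + V) = sqrt(1/(-67 + ((0 - 3)*2 - 5)) - 28) = sqrt(1/(-67 + (-3*2 - 5)) - 28) = sqrt(1/(-67 + (-6 - 5)) - 28) = sqrt(1/(-67 - 11) - 28) = sqrt(1/(-78) - 28) = sqrt(-1/78 - 28) = sqrt(-2185/78) = I*sqrt(170430)/78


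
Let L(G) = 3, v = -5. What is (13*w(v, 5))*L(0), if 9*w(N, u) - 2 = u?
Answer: 91/3 ≈ 30.333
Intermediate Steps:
w(N, u) = 2/9 + u/9
(13*w(v, 5))*L(0) = (13*(2/9 + (1/9)*5))*3 = (13*(2/9 + 5/9))*3 = (13*(7/9))*3 = (91/9)*3 = 91/3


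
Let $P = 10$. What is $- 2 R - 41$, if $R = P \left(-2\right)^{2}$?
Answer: $-121$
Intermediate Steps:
$R = 40$ ($R = 10 \left(-2\right)^{2} = 10 \cdot 4 = 40$)
$- 2 R - 41 = \left(-2\right) 40 - 41 = -80 - 41 = -121$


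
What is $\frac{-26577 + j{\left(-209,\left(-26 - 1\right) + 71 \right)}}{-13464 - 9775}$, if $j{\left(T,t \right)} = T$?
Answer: $\frac{26786}{23239} \approx 1.1526$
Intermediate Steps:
$\frac{-26577 + j{\left(-209,\left(-26 - 1\right) + 71 \right)}}{-13464 - 9775} = \frac{-26577 - 209}{-13464 - 9775} = - \frac{26786}{-23239} = \left(-26786\right) \left(- \frac{1}{23239}\right) = \frac{26786}{23239}$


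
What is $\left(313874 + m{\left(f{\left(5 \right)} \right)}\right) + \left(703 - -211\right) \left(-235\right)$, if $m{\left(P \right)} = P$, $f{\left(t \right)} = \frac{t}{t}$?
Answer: $99085$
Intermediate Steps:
$f{\left(t \right)} = 1$
$\left(313874 + m{\left(f{\left(5 \right)} \right)}\right) + \left(703 - -211\right) \left(-235\right) = \left(313874 + 1\right) + \left(703 - -211\right) \left(-235\right) = 313875 + \left(703 + 211\right) \left(-235\right) = 313875 + 914 \left(-235\right) = 313875 - 214790 = 99085$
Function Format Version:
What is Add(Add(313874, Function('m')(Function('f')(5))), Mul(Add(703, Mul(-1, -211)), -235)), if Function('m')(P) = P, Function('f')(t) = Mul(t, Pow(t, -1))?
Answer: 99085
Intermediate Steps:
Function('f')(t) = 1
Add(Add(313874, Function('m')(Function('f')(5))), Mul(Add(703, Mul(-1, -211)), -235)) = Add(Add(313874, 1), Mul(Add(703, Mul(-1, -211)), -235)) = Add(313875, Mul(Add(703, 211), -235)) = Add(313875, Mul(914, -235)) = Add(313875, -214790) = 99085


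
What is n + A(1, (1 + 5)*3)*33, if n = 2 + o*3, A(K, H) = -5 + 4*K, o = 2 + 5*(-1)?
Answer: -40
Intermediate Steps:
o = -3 (o = 2 - 5 = -3)
n = -7 (n = 2 - 3*3 = 2 - 9 = -7)
n + A(1, (1 + 5)*3)*33 = -7 + (-5 + 4*1)*33 = -7 + (-5 + 4)*33 = -7 - 1*33 = -7 - 33 = -40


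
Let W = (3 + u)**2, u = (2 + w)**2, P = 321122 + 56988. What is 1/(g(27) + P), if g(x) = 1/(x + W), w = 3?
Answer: 811/306647211 ≈ 2.6447e-6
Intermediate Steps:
P = 378110
u = 25 (u = (2 + 3)**2 = 5**2 = 25)
W = 784 (W = (3 + 25)**2 = 28**2 = 784)
g(x) = 1/(784 + x) (g(x) = 1/(x + 784) = 1/(784 + x))
1/(g(27) + P) = 1/(1/(784 + 27) + 378110) = 1/(1/811 + 378110) = 1/(306647211/811) = 811/306647211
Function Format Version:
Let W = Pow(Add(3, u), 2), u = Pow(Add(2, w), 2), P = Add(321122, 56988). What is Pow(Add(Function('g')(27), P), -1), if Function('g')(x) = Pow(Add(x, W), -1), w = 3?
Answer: Rational(811, 306647211) ≈ 2.6447e-6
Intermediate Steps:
P = 378110
u = 25 (u = Pow(Add(2, 3), 2) = Pow(5, 2) = 25)
W = 784 (W = Pow(Add(3, 25), 2) = Pow(28, 2) = 784)
Function('g')(x) = Pow(Add(784, x), -1) (Function('g')(x) = Pow(Add(x, 784), -1) = Pow(Add(784, x), -1))
Pow(Add(Function('g')(27), P), -1) = Pow(Add(Pow(Add(784, 27), -1), 378110), -1) = Pow(Add(Pow(811, -1), 378110), -1) = Pow(Add(Rational(1, 811), 378110), -1) = Pow(Rational(306647211, 811), -1) = Rational(811, 306647211)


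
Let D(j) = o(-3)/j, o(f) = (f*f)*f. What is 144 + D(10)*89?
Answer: -963/10 ≈ -96.300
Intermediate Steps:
o(f) = f³ (o(f) = f²*f = f³)
D(j) = -27/j (D(j) = (-3)³/j = -27/j)
144 + D(10)*89 = 144 - 27/10*89 = 144 - 2403/10 = -963/10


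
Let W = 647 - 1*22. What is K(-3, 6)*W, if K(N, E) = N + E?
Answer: 1875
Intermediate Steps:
W = 625 (W = 647 - 22 = 625)
K(N, E) = E + N
K(-3, 6)*W = (6 - 3)*625 = 3*625 = 1875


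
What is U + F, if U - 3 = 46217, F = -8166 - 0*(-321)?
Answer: 38054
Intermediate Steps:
F = -8166 (F = -8166 - 1*0 = -8166 + 0 = -8166)
U = 46220 (U = 3 + 46217 = 46220)
U + F = 46220 - 8166 = 38054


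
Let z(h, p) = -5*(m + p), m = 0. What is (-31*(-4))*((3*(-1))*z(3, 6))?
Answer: 11160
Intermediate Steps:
z(h, p) = -5*p (z(h, p) = -5*(0 + p) = -5*p)
(-31*(-4))*((3*(-1))*z(3, 6)) = (-31*(-4))*((3*(-1))*(-5*6)) = 124*(-3*(-30)) = 124*90 = 11160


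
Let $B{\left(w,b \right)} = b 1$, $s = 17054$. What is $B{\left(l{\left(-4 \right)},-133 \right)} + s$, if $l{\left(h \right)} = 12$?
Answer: $16921$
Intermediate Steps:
$B{\left(w,b \right)} = b$
$B{\left(l{\left(-4 \right)},-133 \right)} + s = -133 + 17054 = 16921$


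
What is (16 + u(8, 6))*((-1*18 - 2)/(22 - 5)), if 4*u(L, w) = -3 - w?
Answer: -275/17 ≈ -16.176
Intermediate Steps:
u(L, w) = -¾ - w/4 (u(L, w) = (-3 - w)/4 = -¾ - w/4)
(16 + u(8, 6))*((-1*18 - 2)/(22 - 5)) = (16 + (-¾ - ¼*6))*((-1*18 - 2)/(22 - 5)) = (16 + (-¾ - 3/2))*((-18 - 2)/17) = (16 - 9/4)*(-20*1/17) = (55/4)*(-20/17) = -275/17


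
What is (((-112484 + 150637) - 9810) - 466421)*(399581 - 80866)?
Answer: -139622029770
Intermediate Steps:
(((-112484 + 150637) - 9810) - 466421)*(399581 - 80866) = ((38153 - 9810) - 466421)*318715 = (28343 - 466421)*318715 = -438078*318715 = -139622029770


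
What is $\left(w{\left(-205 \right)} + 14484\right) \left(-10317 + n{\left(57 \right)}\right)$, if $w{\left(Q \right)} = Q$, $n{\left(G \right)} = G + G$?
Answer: $-145688637$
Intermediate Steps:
$n{\left(G \right)} = 2 G$
$\left(w{\left(-205 \right)} + 14484\right) \left(-10317 + n{\left(57 \right)}\right) = \left(-205 + 14484\right) \left(-10317 + 2 \cdot 57\right) = 14279 \left(-10317 + 114\right) = 14279 \left(-10203\right) = -145688637$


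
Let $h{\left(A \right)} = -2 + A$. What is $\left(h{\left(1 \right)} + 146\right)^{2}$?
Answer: $21025$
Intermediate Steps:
$\left(h{\left(1 \right)} + 146\right)^{2} = \left(\left(-2 + 1\right) + 146\right)^{2} = \left(-1 + 146\right)^{2} = 145^{2} = 21025$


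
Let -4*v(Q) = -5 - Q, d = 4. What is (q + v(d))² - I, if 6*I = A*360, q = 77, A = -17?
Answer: 116809/16 ≈ 7300.6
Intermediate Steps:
v(Q) = 5/4 + Q/4 (v(Q) = -(-5 - Q)/4 = 5/4 + Q/4)
I = -1020 (I = (-17*360)/6 = (⅙)*(-6120) = -1020)
(q + v(d))² - I = (77 + (5/4 + (¼)*4))² - 1*(-1020) = (77 + (5/4 + 1))² + 1020 = (77 + 9/4)² + 1020 = (317/4)² + 1020 = 100489/16 + 1020 = 116809/16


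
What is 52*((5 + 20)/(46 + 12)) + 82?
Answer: 3028/29 ≈ 104.41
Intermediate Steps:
52*((5 + 20)/(46 + 12)) + 82 = 52*(25/58) + 82 = 650/29 + 82 = 3028/29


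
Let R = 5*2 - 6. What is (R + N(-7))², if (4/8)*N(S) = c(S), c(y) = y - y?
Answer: 16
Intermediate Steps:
c(y) = 0
N(S) = 0 (N(S) = 2*0 = 0)
R = 4 (R = 10 - 6 = 4)
(R + N(-7))² = (4 + 0)² = 4² = 16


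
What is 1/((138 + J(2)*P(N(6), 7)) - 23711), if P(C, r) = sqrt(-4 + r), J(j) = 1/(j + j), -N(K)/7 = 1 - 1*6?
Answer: -377168/8890981261 - 4*sqrt(3)/8890981261 ≈ -4.2422e-5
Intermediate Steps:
N(K) = 35 (N(K) = -7*(1 - 1*6) = -7*(1 - 6) = -7*(-5) = 35)
J(j) = 1/(2*j)
1/((138 + J(2)*P(N(6), 7)) - 23711) = 1/((138 + ((1/2)/2)*sqrt(-4 + 7)) - 23711) = 1/((138 + ((1/2)*(1/2))*sqrt(3)) - 23711) = 1/((138 + sqrt(3)/4) - 23711) = 1/(-23573 + sqrt(3)/4)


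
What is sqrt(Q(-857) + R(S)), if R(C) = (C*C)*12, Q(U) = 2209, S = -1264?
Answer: sqrt(19174561) ≈ 4378.9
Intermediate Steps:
R(C) = 12*C**2 (R(C) = C**2*12 = 12*C**2)
sqrt(Q(-857) + R(S)) = sqrt(2209 + 12*(-1264)**2) = sqrt(2209 + 12*1597696) = sqrt(2209 + 19172352) = sqrt(19174561)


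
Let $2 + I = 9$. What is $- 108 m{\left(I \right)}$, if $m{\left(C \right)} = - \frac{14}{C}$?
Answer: $216$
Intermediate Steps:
$I = 7$ ($I = -2 + 9 = 7$)
$- 108 m{\left(I \right)} = - 108 \left(- \frac{14}{7}\right) = - 108 \left(\left(-14\right) \frac{1}{7}\right) = \left(-108\right) \left(-2\right) = 216$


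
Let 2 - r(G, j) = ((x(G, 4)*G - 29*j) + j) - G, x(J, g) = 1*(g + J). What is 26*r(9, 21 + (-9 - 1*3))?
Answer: 3796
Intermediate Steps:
x(J, g) = J + g (x(J, g) = 1*(J + g) = J + g)
r(G, j) = 2 + G + 28*j - G*(4 + G) (r(G, j) = 2 - ((((G + 4)*G - 29*j) + j) - G) = 2 - ((((4 + G)*G - 29*j) + j) - G) = 2 - (((G*(4 + G) - 29*j) + j) - G) = 2 - (((-29*j + G*(4 + G)) + j) - G) = 2 - ((-28*j + G*(4 + G)) - G) = 2 - (-G - 28*j + G*(4 + G)) = 2 + (G + 28*j - G*(4 + G)) = 2 + G + 28*j - G*(4 + G))
26*r(9, 21 + (-9 - 1*3)) = 26*(2 + 9 + 28*(21 + (-9 - 1*3)) - 1*9*(4 + 9)) = 26*(2 + 9 + 28*(21 + (-9 - 3)) - 1*9*13) = 26*(2 + 9 + 28*(21 - 12) - 117) = 26*(2 + 9 + 28*9 - 117) = 26*(2 + 9 + 252 - 117) = 26*146 = 3796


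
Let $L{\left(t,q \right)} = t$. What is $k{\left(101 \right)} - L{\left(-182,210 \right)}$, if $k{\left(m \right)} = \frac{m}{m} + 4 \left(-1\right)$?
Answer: $179$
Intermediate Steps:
$k{\left(m \right)} = -3$ ($k{\left(m \right)} = 1 - 4 = -3$)
$k{\left(101 \right)} - L{\left(-182,210 \right)} = -3 - -182 = -3 + 182 = 179$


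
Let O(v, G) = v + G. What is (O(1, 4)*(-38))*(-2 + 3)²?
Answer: -190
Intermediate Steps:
O(v, G) = G + v
(O(1, 4)*(-38))*(-2 + 3)² = ((4 + 1)*(-38))*(-2 + 3)² = (5*(-38))*1² = -190*1 = -190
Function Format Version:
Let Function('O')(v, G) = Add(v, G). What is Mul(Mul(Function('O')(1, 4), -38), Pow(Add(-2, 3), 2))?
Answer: -190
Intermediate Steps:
Function('O')(v, G) = Add(G, v)
Mul(Mul(Function('O')(1, 4), -38), Pow(Add(-2, 3), 2)) = Mul(Mul(Add(4, 1), -38), Pow(Add(-2, 3), 2)) = Mul(Mul(5, -38), Pow(1, 2)) = Mul(-190, 1) = -190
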